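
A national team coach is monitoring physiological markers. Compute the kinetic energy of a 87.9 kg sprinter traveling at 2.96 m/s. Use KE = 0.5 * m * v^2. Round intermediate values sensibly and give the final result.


Velocity squared = 8.7616
KE = 0.5 * 87.9 * 8.7616 = 385.07 J

385.07 J


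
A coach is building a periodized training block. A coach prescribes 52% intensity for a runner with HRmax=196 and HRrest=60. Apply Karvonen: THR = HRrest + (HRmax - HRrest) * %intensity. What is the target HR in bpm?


Heart rate reserve = 196 - 60 = 136
Intensity fraction = 52 / 100 = 0.52
THR = 60 + 136 * 0.52 = 130.72 bpm

130.72 bpm


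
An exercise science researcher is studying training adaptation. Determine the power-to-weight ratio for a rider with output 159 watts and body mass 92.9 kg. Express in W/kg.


P/W = 159 / 92.9 = 1.712 W/kg

1.712 W/kg


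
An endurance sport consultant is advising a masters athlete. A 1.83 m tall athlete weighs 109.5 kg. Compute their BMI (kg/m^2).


height^2 = 3.3489 m^2
BMI = 109.5 / 3.3489 = 32.7 kg/m^2

32.7 kg/m^2


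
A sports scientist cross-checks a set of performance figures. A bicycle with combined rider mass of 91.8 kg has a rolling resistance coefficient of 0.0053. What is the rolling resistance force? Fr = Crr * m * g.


Fr = 0.0053 * 91.8 * 9.81
= 0.48654 * 9.81
= 4.773 N

4.773 N


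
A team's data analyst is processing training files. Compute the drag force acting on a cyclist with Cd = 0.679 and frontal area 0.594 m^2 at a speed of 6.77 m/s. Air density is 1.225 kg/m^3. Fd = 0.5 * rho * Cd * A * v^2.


Step 1: v^2 = 45.8329
Step 2: Fd = 0.5 * 1.225 * 0.679 * 0.594 * 45.8329
= 11.322 N

11.322 N


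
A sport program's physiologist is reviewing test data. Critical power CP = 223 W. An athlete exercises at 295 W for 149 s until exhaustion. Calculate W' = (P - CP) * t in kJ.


P - CP = 295 - 223 = 72 W
W' = 72 * 149 = 10728 J
= 10728 / 1000 = 10.728 kJ

10.728 kJ


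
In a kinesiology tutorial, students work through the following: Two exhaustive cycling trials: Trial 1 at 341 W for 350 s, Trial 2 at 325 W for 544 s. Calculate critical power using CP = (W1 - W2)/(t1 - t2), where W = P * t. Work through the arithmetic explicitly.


W1 = 341 * 350 = 119350 J
W2 = 325 * 544 = 176800 J
CP = (119350 - 176800) / (350 - 544)
= -57450 / -194
= 296.13 W

296.13 W


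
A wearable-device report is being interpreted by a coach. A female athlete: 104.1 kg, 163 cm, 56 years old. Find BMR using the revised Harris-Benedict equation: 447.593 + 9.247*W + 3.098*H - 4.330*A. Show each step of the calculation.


Intercept = 447.593
Weight contribution = 9.247 * 104.1 = 962.6127
Height contribution = 3.098 * 163 = 504.974
Age contribution = 4.33 * 56 = 242.48
BMR = 447.593 + 962.6127 + 504.974 - 242.48
= 1672.7 kcal/day

1672.7 kcal/day


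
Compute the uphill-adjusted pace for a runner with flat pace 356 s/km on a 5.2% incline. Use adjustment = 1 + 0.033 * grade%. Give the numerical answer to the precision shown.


Adjustment factor = 1 + 0.033 * 5.2 = 1.1716
Grade-adjusted pace = 356 * 1.1716 = 417.09 s/km

417.09 s/km


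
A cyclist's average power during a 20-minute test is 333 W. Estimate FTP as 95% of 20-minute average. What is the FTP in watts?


FTP = 20-min power * 0.95
= 333 * 0.95
= 316.35 W

316.35 W


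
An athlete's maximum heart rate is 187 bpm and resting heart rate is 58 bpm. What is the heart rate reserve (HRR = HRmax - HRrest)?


HRR = HRmax - HRrest
= 187 - 58
= 129 bpm

129 bpm


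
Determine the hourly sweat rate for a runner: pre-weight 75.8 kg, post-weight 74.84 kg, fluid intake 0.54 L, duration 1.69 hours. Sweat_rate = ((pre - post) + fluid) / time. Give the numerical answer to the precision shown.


Mass lost = 75.8 - 74.84 = 0.96 kg
Add fluid consumed: 0.96 + 0.54 = 1.5 L total sweat
Sweat rate = 1.5 / 1.69 = 0.888 L/h

0.888 L/h


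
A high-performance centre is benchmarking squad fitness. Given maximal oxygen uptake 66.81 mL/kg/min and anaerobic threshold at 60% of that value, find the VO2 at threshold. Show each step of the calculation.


Percentage as decimal = 0.6
VO2 at AT = 66.81 * 0.6 = 40.09 mL/kg/min

40.09 mL/kg/min


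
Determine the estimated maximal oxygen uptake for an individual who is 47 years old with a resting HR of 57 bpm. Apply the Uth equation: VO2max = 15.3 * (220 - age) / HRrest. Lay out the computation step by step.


HRmax = 220 - 47 = 173
VO2max = 15.3 * (173 / 57)
= 15.3 * 3.0351
= 46.44 mL/kg/min

46.44 mL/kg/min


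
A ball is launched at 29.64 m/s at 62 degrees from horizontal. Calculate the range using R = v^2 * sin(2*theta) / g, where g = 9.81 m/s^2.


sin(2 * 62) = sin(124) = 0.829038
v^2 = 29.64^2 = 878.5296
R = 878.5296 * 0.829038 / 9.81
= 74.244 m

74.244 m


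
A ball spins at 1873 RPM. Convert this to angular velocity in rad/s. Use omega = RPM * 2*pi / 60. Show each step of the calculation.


omega = 1873 * 2 * pi / 60
= 1873 * 6.28318531 / 60
= 11768.406 / 60
= 196.14 rad/s

196.14 rad/s


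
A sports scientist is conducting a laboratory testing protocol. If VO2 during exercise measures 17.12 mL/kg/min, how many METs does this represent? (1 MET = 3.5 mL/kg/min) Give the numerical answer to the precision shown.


METs = VO2 / 3.5 = 17.12 / 3.5 = 4.89

4.89 METs


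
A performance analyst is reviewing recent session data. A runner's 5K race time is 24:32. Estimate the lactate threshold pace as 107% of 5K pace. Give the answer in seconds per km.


Total race time = 24*60 + 32 = 1472 seconds
5K pace = 1472 / 5 = 294.4 sec/km
LT pace = 294.4 * 1.07 = 315.01 sec/km

315.01 s/km


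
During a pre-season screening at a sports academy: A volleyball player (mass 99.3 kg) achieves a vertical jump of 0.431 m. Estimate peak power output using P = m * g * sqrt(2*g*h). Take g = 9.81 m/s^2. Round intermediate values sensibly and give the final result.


2 * g * h = 2 * 9.81 * 0.431 = 8.45622
sqrt(8.45622) = 2.907958 m/s
P = 99.3 * 9.81 * 2.907958 = 2832.74 W

2832.74 W


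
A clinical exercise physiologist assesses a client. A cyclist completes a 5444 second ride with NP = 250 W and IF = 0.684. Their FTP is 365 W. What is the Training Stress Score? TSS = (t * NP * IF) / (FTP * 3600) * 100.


t * NP * IF = 5444 * 250 * 0.684 = 930924.0
FTP * 3600 = 1314000
TSS = (930924.0 / 1314000) * 100 = 70.85

70.85 TSS


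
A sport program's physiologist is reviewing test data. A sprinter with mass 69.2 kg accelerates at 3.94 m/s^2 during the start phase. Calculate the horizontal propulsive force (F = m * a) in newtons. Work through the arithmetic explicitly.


F = m * a
= 69.2 * 3.94
= 272.65 N

272.65 N


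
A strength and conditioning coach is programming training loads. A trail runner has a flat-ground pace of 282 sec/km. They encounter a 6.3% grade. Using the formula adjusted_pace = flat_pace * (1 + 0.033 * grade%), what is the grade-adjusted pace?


Grade factor = 1 + 0.033 * 6.3 = 1.2079
Adjusted = 282 * 1.2079 = 340.63 sec/km

340.63 s/km


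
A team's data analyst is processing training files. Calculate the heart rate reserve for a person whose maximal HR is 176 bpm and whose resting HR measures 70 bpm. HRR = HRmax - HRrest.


HRmax = 176 bpm
HRrest = 70 bpm
HRR = 176 - 70 = 106 bpm

106 bpm


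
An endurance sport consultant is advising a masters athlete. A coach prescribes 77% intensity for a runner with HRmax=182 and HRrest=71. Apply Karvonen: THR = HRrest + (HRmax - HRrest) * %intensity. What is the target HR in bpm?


Heart rate reserve = 182 - 71 = 111
Intensity fraction = 77 / 100 = 0.77
THR = 71 + 111 * 0.77 = 156.47 bpm

156.47 bpm


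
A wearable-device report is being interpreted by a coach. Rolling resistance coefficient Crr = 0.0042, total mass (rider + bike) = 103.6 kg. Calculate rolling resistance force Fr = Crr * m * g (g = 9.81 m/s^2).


Fr = Crr * m * g
= 0.0042 * 103.6 * 9.81
= 4.269 N

4.269 N


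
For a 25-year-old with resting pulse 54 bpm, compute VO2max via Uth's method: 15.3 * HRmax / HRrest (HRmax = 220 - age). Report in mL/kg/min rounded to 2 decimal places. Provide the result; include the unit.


Step 1: HRmax = 220 - 25 = 195 bpm
Step 2: Ratio = 195 / 54 = 3.6111
Step 3: VO2max = 15.3 * 3.6111 = 55.25 mL/kg/min

55.25 mL/kg/min


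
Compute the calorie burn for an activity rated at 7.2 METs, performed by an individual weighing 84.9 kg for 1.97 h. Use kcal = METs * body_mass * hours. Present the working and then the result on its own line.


Product of METs and mass = 7.2 * 84.9 = 611.28
Total kcal = 611.28 * 1.97 = 1204.22 kcal

1204.22 kcal


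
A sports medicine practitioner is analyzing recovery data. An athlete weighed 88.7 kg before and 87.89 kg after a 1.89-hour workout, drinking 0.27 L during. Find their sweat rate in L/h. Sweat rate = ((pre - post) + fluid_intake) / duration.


Body mass change = 0.81 kg
Total sweat loss = 0.81 + 0.27 = 1.08 L
Rate = 1.08 / 1.89 = 0.571 L/h

0.571 L/h


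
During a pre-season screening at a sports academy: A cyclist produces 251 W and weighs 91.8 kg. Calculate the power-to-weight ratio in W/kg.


P/W = power / mass
= 251 / 91.8
= 2.734 W/kg

2.734 W/kg


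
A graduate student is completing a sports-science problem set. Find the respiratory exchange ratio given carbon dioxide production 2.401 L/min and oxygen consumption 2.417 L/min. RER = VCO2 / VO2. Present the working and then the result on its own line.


VCO2 = 2.401 L/min
VO2 = 2.417 L/min
RER = 2.401 / 2.417 = 0.9934

0.9934


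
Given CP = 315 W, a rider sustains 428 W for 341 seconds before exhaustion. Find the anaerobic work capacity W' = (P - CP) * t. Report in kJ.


Excess power = 428 - 315 = 113 W
Work above CP = 113 * 341 = 38533 J
W' = 38.533 kJ

38.533 kJ


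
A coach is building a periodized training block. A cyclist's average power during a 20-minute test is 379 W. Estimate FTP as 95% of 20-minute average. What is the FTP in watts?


FTP = 20-min power * 0.95
= 379 * 0.95
= 360.05 W

360.05 W


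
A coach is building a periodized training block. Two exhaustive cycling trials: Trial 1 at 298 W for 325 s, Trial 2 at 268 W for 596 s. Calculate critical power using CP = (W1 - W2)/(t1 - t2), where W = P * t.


W1 = 298 * 325 = 96850 J
W2 = 268 * 596 = 159728 J
CP = (96850 - 159728) / (325 - 596)
= -62878 / -271
= 232.02 W

232.02 W


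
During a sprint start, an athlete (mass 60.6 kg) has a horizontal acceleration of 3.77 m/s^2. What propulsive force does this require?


Propulsive force = mass * acceleration
= 60.6 kg * 3.77 m/s^2
= 228.46 N

228.46 N


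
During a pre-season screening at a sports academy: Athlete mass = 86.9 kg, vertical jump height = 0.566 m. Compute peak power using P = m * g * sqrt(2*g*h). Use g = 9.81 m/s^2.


sqrt(2 * 9.81 * 0.566) = sqrt(11.10492) = 3.332405 m/s
P = 86.9 * 9.81 * 3.332405
= 2840.84 W

2840.84 W


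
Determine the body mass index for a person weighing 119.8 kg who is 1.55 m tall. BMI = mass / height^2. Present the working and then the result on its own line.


BMI = mass / height^2
= 119.8 / 1.55^2
= 119.8 / 2.4025
= 49.86 kg/m^2

49.86 kg/m^2


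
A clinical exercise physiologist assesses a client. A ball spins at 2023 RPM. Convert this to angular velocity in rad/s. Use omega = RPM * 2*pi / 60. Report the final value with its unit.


omega = 2023 * 2 * pi / 60
= 2023 * 6.28318531 / 60
= 12710.884 / 60
= 211.848 rad/s

211.848 rad/s


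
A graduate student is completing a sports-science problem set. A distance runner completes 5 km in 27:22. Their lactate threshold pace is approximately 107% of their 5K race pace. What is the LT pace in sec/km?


Convert to seconds: 27 min 22 s = 1642 s
Pace per km = 1642 / 5 = 328.4 s/km
LT pace = 328.4 * 1.07 = 351.39 s/km

351.39 s/km


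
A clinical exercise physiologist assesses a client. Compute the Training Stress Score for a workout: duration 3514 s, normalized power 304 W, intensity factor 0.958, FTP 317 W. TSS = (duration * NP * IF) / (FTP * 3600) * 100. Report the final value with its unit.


Product = 3514 * 304 * 0.958 = 1023389.248
Base = 317 * 3600 = 1141200
TSS = 1023389.248 / 1141200 * 100 = 89.68

89.68 TSS


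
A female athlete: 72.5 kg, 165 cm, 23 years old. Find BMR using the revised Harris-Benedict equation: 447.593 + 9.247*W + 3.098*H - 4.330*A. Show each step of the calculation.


Intercept = 447.593
Weight contribution = 9.247 * 72.5 = 670.4075
Height contribution = 3.098 * 165 = 511.17
Age contribution = 4.33 * 23 = 99.59
BMR = 447.593 + 670.4075 + 511.17 - 99.59
= 1529.58 kcal/day

1529.58 kcal/day


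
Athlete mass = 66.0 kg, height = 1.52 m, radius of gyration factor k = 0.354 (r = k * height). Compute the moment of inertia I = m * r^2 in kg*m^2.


r = k * height = 0.354 * 1.52 = 0.53808 m
r^2 = 0.53808^2 = 0.28953
I = 66.0 * 0.28953 = 19.109 kg*m^2

19.109 kg*m^2


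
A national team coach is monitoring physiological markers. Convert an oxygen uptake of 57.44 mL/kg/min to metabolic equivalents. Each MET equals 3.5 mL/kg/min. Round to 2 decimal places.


One MET = 3.5 mL/kg/min
Number of METs = 57.44 / 3.5
= 16.41 METs

16.41 METs


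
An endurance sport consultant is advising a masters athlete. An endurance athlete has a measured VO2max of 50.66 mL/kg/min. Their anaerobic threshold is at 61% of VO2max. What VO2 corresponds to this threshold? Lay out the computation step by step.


Anaerobic threshold VO2 = VO2max * 61%
= 50.66 * 0.61
= 30.9 mL/kg/min

30.9 mL/kg/min


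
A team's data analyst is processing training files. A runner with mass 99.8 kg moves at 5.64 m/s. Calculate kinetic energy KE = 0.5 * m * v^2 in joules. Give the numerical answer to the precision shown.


v^2 = 5.64^2 = 31.8096
KE = 0.5 * 99.8 * 31.8096
= 1587.3 J

1587.3 J


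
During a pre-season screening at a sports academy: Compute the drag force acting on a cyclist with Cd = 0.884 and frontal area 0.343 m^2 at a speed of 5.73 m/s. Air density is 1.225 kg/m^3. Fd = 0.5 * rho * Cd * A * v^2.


Step 1: v^2 = 32.8329
Step 2: Fd = 0.5 * 1.225 * 0.884 * 0.343 * 32.8329
= 6.098 N

6.098 N


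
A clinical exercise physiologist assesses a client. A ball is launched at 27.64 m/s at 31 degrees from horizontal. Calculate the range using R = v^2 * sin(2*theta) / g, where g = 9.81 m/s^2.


sin(2 * 31) = sin(62) = 0.882948
v^2 = 27.64^2 = 763.9696
R = 763.9696 * 0.882948 / 9.81
= 68.761 m

68.761 m


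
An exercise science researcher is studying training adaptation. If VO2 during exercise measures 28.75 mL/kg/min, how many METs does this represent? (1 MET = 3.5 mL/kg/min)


METs = VO2 / 3.5 = 28.75 / 3.5 = 8.21

8.21 METs


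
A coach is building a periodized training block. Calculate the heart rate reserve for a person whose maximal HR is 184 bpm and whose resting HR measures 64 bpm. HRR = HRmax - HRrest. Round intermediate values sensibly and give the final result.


HRmax = 184 bpm
HRrest = 64 bpm
HRR = 184 - 64 = 120 bpm

120 bpm


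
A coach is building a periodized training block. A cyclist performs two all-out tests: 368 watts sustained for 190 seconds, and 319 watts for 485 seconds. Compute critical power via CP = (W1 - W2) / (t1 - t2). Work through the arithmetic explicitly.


W1 = P1 * t1 = 368 * 190 = 69920 J
W2 = P2 * t2 = 319 * 485 = 154715 J
CP = (69920 - 154715) / (190 - 485)
= 287.44 W

287.44 W


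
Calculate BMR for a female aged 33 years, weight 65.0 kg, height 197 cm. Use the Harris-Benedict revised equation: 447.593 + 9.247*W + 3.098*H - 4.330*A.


Substituting values:
W term = 9.247 * 65.0 = 601.055
H term = 3.098 * 197 = 610.306
A term = 4.330 * 33 = 142.89
BMR = 1516.06 kcal/day

1516.06 kcal/day


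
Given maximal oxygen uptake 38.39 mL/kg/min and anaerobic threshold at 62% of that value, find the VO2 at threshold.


Percentage as decimal = 0.62
VO2 at AT = 38.39 * 0.62 = 23.8 mL/kg/min

23.8 mL/kg/min


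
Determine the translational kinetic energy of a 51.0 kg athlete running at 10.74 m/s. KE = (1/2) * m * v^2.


KE = 0.5 * m * v^2
= 0.5 * 51.0 * 10.74^2
= 0.5 * 51.0 * 115.3476
= 2941.36 J

2941.36 J


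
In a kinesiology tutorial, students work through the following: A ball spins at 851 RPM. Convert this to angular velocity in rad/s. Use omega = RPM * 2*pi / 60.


omega = 851 * 2 * pi / 60
= 851 * 6.28318531 / 60
= 5346.991 / 60
= 89.117 rad/s

89.117 rad/s


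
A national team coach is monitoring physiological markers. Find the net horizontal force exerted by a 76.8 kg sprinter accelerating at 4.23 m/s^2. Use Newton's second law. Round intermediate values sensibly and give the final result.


Newton's second law: F = m * a
F = 76.8 * 4.23 = 324.86 N

324.86 N


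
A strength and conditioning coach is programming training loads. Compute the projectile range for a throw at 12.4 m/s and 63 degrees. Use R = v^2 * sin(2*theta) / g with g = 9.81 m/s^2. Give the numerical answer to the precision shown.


Two times the angle = 126 degrees
sin(126) = 0.809017
R = 153.76 * 0.809017 / 9.81 = 12.68 m

12.68 m


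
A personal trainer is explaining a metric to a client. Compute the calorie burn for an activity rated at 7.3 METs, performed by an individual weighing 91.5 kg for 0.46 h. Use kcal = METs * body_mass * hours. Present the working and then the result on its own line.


Product of METs and mass = 7.3 * 91.5 = 667.95
Total kcal = 667.95 * 0.46 = 307.26 kcal

307.26 kcal


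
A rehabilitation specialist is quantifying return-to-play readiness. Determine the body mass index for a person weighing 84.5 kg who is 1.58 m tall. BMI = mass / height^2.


BMI = mass / height^2
= 84.5 / 1.58^2
= 84.5 / 2.4964
= 33.85 kg/m^2

33.85 kg/m^2


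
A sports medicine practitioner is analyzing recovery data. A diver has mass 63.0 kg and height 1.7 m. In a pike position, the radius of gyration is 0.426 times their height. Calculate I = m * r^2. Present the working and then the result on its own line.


r = 0.426 * 1.7 = 0.7242 m
I = m * r^2 = 63.0 * 0.524466 = 33.041 kg*m^2

33.041 kg*m^2


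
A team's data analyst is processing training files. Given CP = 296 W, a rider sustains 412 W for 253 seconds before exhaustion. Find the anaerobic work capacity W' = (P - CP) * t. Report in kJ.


Excess power = 412 - 296 = 116 W
Work above CP = 116 * 253 = 29348 J
W' = 29.348 kJ

29.348 kJ


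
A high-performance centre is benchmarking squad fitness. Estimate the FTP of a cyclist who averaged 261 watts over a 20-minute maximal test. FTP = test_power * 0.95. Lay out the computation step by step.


FTP = 261 * 0.95 = 247.95 W

247.95 W


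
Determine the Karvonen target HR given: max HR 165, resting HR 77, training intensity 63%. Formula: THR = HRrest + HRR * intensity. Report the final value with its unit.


HRR = HRmax - HRrest = 165 - 77 = 88
THR = 77 + 88 * 0.63
= 132.44 bpm

132.44 bpm


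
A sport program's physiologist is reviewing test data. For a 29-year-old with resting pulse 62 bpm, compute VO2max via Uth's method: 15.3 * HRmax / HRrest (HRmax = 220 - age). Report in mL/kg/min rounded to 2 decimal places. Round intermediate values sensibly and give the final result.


Step 1: HRmax = 220 - 29 = 191 bpm
Step 2: Ratio = 191 / 62 = 3.0806
Step 3: VO2max = 15.3 * 3.0806 = 47.13 mL/kg/min

47.13 mL/kg/min


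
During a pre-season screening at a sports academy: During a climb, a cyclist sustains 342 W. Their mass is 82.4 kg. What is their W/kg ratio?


Power-to-weight = 342 W / 82.4 kg
= 4.15 W/kg

4.15 W/kg


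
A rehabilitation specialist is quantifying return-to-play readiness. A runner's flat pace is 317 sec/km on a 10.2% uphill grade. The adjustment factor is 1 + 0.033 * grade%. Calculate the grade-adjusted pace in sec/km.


Factor = 1 + 0.033 * 10.2 = 1.3366
Adjusted pace = 317 * 1.3366
= 423.7 sec/km

423.7 s/km


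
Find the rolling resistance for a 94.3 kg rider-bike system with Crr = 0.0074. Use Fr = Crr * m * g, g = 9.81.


m * g = 94.3 * 9.81 = 925.083 N
Fr = 0.0074 * 925.083 = 6.846 N

6.846 N


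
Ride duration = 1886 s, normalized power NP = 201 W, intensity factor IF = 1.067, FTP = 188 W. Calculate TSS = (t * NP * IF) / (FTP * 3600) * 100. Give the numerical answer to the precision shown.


Numerator = 1886 * 201 * 1.067 = 404484.762
Denominator = 188 * 3600 = 676800
TSS = 404484.762 / 676800 * 100
= 59.76

59.76 TSS


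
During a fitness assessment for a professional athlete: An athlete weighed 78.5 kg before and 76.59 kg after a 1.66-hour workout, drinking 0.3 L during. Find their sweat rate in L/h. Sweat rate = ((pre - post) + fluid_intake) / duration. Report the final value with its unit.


Body mass change = 1.91 kg
Total sweat loss = 1.91 + 0.3 = 2.21 L
Rate = 2.21 / 1.66 = 1.331 L/h

1.331 L/h


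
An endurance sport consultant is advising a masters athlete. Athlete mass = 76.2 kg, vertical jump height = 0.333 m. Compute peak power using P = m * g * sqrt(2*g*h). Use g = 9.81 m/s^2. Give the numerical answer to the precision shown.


sqrt(2 * 9.81 * 0.333) = sqrt(6.53346) = 2.556063 m/s
P = 76.2 * 9.81 * 2.556063
= 1910.71 W

1910.71 W


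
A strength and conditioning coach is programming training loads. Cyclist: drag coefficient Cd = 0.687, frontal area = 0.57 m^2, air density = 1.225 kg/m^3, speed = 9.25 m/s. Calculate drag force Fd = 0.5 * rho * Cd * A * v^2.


v^2 = 9.25^2 = 85.5625
Fd = 0.5 * 1.225 * 0.687 * 0.57 * 85.5625
= 20.522 N

20.522 N


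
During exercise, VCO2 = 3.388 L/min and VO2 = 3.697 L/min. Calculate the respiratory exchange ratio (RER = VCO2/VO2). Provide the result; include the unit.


RER = VCO2 / VO2
= 3.388 / 3.697
= 0.9164

0.9164


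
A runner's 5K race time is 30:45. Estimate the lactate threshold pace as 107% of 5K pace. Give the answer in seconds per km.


Total race time = 30*60 + 45 = 1845 seconds
5K pace = 1845 / 5 = 369.0 sec/km
LT pace = 369.0 * 1.07 = 394.83 sec/km

394.83 s/km


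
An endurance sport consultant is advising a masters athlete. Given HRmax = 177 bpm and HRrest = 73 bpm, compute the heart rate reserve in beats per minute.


Heart rate reserve = maximum HR minus resting HR
HRR = 177 - 73 = 104 bpm

104 bpm


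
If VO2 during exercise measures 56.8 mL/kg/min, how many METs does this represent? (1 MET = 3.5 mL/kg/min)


METs = VO2 / 3.5 = 56.8 / 3.5 = 16.23

16.23 METs


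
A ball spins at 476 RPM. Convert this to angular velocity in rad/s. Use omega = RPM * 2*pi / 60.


omega = 476 * 2 * pi / 60
= 476 * 6.28318531 / 60
= 2990.796 / 60
= 49.847 rad/s

49.847 rad/s


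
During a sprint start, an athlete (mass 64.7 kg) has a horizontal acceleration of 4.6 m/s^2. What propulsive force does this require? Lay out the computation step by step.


Propulsive force = mass * acceleration
= 64.7 kg * 4.6 m/s^2
= 297.62 N

297.62 N


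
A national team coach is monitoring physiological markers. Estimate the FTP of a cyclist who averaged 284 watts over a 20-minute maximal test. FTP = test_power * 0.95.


FTP = 284 * 0.95 = 269.8 W

269.8 W


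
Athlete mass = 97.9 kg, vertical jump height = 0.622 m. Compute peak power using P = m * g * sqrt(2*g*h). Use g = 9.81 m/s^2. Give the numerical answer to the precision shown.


sqrt(2 * 9.81 * 0.622) = sqrt(12.20364) = 3.493371 m/s
P = 97.9 * 9.81 * 3.493371
= 3355.03 W

3355.03 W


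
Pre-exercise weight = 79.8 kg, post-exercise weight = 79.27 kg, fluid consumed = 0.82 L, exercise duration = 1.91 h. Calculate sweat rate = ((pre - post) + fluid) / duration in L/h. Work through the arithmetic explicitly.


Weight loss = 79.8 - 79.27 = 0.53 kg (approx L)
Total sweat = 0.53 + 0.82 = 1.35 L
Sweat rate = 1.35 / 1.91 = 0.707 L/h

0.707 L/h


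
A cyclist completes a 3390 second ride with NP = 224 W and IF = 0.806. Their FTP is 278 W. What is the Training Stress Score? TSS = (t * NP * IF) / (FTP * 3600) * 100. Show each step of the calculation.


t * NP * IF = 3390 * 224 * 0.806 = 612044.16
FTP * 3600 = 1000800
TSS = (612044.16 / 1000800) * 100 = 61.16

61.16 TSS


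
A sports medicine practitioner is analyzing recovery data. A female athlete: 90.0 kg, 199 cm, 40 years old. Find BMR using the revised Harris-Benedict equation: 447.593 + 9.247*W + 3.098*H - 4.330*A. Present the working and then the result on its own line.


Intercept = 447.593
Weight contribution = 9.247 * 90.0 = 832.23
Height contribution = 3.098 * 199 = 616.502
Age contribution = 4.33 * 40 = 173.2
BMR = 447.593 + 832.23 + 616.502 - 173.2
= 1723.13 kcal/day

1723.13 kcal/day


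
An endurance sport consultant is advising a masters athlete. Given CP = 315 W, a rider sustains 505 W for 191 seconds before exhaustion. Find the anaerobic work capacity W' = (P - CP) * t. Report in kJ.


Excess power = 505 - 315 = 190 W
Work above CP = 190 * 191 = 36290 J
W' = 36.29 kJ

36.29 kJ


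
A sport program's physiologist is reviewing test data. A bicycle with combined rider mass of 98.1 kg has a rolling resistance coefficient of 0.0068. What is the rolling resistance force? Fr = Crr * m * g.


Fr = 0.0068 * 98.1 * 9.81
= 0.66708 * 9.81
= 6.544 N

6.544 N


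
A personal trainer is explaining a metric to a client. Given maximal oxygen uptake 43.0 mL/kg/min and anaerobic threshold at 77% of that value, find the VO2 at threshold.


Percentage as decimal = 0.77
VO2 at AT = 43.0 * 0.77 = 33.11 mL/kg/min

33.11 mL/kg/min


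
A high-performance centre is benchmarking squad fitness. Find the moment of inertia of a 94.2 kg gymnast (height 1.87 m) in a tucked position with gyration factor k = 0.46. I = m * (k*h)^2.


Radius of gyration = 0.46 * 1.87 = 0.8602 m
I = 94.2 * 0.8602^2
= 94.2 * 0.739944
= 69.703 kg*m^2

69.703 kg*m^2


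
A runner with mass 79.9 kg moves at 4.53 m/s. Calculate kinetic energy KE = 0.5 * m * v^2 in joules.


v^2 = 4.53^2 = 20.5209
KE = 0.5 * 79.9 * 20.5209
= 819.81 J

819.81 J


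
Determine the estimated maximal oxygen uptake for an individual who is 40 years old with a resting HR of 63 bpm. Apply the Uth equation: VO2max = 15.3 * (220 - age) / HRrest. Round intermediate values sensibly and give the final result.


HRmax = 220 - 40 = 180
VO2max = 15.3 * (180 / 63)
= 15.3 * 2.8571
= 43.71 mL/kg/min

43.71 mL/kg/min


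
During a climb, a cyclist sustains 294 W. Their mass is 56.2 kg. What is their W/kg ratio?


Power-to-weight = 294 W / 56.2 kg
= 5.231 W/kg

5.231 W/kg


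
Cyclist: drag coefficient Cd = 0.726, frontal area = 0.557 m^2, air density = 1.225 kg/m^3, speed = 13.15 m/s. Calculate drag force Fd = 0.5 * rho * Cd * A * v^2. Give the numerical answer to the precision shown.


v^2 = 13.15^2 = 172.9225
Fd = 0.5 * 1.225 * 0.726 * 0.557 * 172.9225
= 42.83 N

42.83 N


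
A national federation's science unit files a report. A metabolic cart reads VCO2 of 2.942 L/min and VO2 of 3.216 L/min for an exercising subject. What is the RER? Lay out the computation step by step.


RER = VCO2 / VO2 = 2.942 / 3.216 = 0.9148

0.9148


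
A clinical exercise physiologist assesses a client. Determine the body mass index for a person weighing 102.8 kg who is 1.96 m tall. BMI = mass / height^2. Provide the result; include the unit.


BMI = mass / height^2
= 102.8 / 1.96^2
= 102.8 / 3.8416
= 26.76 kg/m^2

26.76 kg/m^2


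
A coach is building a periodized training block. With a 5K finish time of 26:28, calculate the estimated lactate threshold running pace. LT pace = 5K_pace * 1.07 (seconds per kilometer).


Race duration = 1588 s for 5 km
Average pace = 1588 / 5 = 317.6 s/km
LT pace = 317.6 * 1.07
= 339.83 s/km

339.83 s/km


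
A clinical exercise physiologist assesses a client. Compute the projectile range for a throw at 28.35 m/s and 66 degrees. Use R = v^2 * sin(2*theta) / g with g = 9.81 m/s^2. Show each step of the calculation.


Two times the angle = 132 degrees
sin(132) = 0.743145
R = 803.7225 * 0.743145 / 9.81 = 60.885 m

60.885 m


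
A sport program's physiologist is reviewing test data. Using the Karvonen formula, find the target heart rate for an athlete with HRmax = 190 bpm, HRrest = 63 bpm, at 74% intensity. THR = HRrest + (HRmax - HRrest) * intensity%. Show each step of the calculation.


HRR = 190 - 63 = 127
THR = 63 + 127 * 0.74
= 63 + 93.98
= 156.98 bpm

156.98 bpm


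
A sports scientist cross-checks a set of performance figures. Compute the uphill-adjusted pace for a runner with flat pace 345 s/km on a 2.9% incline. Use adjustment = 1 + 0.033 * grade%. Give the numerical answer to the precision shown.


Adjustment factor = 1 + 0.033 * 2.9 = 1.0957
Grade-adjusted pace = 345 * 1.0957 = 378.02 s/km

378.02 s/km


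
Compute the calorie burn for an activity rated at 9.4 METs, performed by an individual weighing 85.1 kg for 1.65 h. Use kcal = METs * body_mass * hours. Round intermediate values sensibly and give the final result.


Product of METs and mass = 9.4 * 85.1 = 799.94
Total kcal = 799.94 * 1.65 = 1319.9 kcal

1319.9 kcal


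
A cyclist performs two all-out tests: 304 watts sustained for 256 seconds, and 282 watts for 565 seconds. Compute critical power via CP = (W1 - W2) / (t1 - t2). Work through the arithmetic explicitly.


W1 = P1 * t1 = 304 * 256 = 77824 J
W2 = P2 * t2 = 282 * 565 = 159330 J
CP = (77824 - 159330) / (256 - 565)
= 263.77 W

263.77 W


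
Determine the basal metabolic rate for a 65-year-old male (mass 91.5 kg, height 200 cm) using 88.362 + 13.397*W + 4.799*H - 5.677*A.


BMR = 88.362 + 13.397*91.5 + 4.799*200 - 5.677*65
= 1904.98 kcal/day

1904.98 kcal/day


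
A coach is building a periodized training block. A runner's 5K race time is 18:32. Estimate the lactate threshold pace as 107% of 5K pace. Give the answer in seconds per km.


Total race time = 18*60 + 32 = 1112 seconds
5K pace = 1112 / 5 = 222.4 sec/km
LT pace = 222.4 * 1.07 = 237.97 sec/km

237.97 s/km


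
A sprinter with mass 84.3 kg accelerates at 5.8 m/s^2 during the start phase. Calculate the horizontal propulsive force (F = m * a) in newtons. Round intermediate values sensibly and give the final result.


F = m * a
= 84.3 * 5.8
= 488.94 N

488.94 N


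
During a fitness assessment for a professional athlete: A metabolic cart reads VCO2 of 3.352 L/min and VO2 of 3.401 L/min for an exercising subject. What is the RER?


RER = VCO2 / VO2 = 3.352 / 3.401 = 0.9856

0.9856


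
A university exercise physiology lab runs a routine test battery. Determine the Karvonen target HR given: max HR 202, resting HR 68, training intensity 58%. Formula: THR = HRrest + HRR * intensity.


HRR = HRmax - HRrest = 202 - 68 = 134
THR = 68 + 134 * 0.58
= 145.72 bpm

145.72 bpm


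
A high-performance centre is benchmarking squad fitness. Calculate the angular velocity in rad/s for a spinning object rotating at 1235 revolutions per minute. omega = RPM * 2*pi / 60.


omega = RPM * 2*pi / 60
= 1235 * 6.28318531 / 60
= 129.329 rad/s

129.329 rad/s


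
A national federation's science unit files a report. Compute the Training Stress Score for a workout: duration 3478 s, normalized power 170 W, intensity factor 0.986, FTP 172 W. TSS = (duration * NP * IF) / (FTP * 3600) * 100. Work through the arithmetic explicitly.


Product = 3478 * 170 * 0.986 = 582982.36
Base = 172 * 3600 = 619200
TSS = 582982.36 / 619200 * 100 = 94.15

94.15 TSS


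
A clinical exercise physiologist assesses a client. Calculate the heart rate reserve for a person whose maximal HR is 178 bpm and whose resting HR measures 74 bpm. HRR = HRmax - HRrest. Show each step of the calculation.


HRmax = 178 bpm
HRrest = 74 bpm
HRR = 178 - 74 = 104 bpm

104 bpm


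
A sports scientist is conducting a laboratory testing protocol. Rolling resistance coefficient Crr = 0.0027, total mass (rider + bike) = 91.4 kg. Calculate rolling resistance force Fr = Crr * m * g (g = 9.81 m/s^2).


Fr = Crr * m * g
= 0.0027 * 91.4 * 9.81
= 2.421 N

2.421 N


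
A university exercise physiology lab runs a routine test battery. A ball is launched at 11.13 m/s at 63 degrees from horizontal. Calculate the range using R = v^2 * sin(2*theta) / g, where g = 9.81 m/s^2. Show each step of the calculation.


sin(2 * 63) = sin(126) = 0.809017
v^2 = 11.13^2 = 123.8769
R = 123.8769 * 0.809017 / 9.81
= 10.216 m

10.216 m


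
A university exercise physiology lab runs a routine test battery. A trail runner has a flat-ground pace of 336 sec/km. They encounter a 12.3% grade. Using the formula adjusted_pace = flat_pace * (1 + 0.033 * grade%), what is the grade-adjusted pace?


Grade factor = 1 + 0.033 * 12.3 = 1.4059
Adjusted = 336 * 1.4059 = 472.38 sec/km

472.38 s/km


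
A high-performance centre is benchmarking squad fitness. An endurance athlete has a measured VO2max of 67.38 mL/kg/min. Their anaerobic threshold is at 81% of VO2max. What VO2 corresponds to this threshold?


Anaerobic threshold VO2 = VO2max * 81%
= 67.38 * 0.81
= 54.58 mL/kg/min

54.58 mL/kg/min


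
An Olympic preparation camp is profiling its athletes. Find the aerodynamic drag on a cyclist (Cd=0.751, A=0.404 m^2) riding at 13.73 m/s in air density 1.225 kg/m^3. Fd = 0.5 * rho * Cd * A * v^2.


Fd = 0.5 * 1.225 * 0.751 * 0.404 * 13.73^2
= 0.5 * 1.225 * 0.751 * 0.404 * 188.5129
= 35.032 N

35.032 N


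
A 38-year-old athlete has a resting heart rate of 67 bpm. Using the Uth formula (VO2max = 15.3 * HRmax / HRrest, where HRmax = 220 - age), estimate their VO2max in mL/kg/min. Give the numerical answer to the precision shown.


HRmax = 220 - 38 = 182 bpm
Ratio = HRmax / HRrest = 182 / 67 = 2.7164
VO2max = 15.3 * 2.7164 = 41.56 mL/kg/min

41.56 mL/kg/min


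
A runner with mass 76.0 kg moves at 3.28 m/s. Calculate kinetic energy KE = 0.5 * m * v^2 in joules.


v^2 = 3.28^2 = 10.7584
KE = 0.5 * 76.0 * 10.7584
= 408.82 J

408.82 J


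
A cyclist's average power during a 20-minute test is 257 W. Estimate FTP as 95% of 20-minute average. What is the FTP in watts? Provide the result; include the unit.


FTP = 20-min power * 0.95
= 257 * 0.95
= 244.15 W

244.15 W


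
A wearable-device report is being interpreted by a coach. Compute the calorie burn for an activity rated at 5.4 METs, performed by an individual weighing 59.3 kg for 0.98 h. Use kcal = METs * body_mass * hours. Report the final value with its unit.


Product of METs and mass = 5.4 * 59.3 = 320.22
Total kcal = 320.22 * 0.98 = 313.82 kcal

313.82 kcal


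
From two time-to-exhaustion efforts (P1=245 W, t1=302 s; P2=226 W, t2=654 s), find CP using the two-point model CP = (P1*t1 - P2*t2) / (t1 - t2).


Work in trial 1 = 73990 J
Work in trial 2 = 147804 J
Delta work = -73814 J
Delta time = -352 s
CP = -73814 / -352 = 209.7 W

209.7 W


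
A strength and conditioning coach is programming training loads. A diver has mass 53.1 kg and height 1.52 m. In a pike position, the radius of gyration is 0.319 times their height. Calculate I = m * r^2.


r = 0.319 * 1.52 = 0.48488 m
I = m * r^2 = 53.1 * 0.235109 = 12.484 kg*m^2

12.484 kg*m^2


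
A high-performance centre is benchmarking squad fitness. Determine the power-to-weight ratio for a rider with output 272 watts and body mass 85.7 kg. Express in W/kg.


P/W = 272 / 85.7 = 3.174 W/kg

3.174 W/kg


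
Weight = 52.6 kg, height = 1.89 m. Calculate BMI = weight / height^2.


height^2 = 1.89^2 = 3.5721
BMI = 52.6 / 3.5721 = 14.73 kg/m^2

14.73 kg/m^2


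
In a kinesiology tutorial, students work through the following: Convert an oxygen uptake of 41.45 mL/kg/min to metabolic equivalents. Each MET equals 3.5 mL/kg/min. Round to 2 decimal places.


One MET = 3.5 mL/kg/min
Number of METs = 41.45 / 3.5
= 11.84 METs

11.84 METs


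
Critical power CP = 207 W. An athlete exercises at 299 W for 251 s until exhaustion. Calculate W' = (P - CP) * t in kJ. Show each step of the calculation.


P - CP = 299 - 207 = 92 W
W' = 92 * 251 = 23092 J
= 23092 / 1000 = 23.092 kJ

23.092 kJ


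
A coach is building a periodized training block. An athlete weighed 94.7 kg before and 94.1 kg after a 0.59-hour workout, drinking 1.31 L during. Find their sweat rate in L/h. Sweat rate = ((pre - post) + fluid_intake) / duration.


Body mass change = 0.6 kg
Total sweat loss = 0.6 + 1.31 = 1.91 L
Rate = 1.91 / 0.59 = 3.237 L/h

3.237 L/h


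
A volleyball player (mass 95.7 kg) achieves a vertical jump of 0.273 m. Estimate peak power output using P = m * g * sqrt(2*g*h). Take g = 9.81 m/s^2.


2 * g * h = 2 * 9.81 * 0.273 = 5.35626
sqrt(5.35626) = 2.31436 m/s
P = 95.7 * 9.81 * 2.31436 = 2172.76 W

2172.76 W


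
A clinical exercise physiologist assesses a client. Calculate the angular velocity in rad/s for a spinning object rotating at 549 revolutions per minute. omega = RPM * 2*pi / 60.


omega = RPM * 2*pi / 60
= 549 * 6.28318531 / 60
= 57.491 rad/s

57.491 rad/s


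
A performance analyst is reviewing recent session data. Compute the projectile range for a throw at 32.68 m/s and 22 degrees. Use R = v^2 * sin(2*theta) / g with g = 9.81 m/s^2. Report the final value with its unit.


Two times the angle = 44 degrees
sin(44) = 0.694658
R = 1067.9824 * 0.694658 / 9.81 = 75.625 m

75.625 m


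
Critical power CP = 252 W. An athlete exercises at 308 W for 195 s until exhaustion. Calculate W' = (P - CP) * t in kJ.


P - CP = 308 - 252 = 56 W
W' = 56 * 195 = 10920 J
= 10920 / 1000 = 10.92 kJ

10.92 kJ


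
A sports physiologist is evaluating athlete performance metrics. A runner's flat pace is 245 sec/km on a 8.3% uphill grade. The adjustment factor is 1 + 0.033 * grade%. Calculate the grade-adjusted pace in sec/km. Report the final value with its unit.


Factor = 1 + 0.033 * 8.3 = 1.2739
Adjusted pace = 245 * 1.2739
= 312.11 sec/km

312.11 s/km


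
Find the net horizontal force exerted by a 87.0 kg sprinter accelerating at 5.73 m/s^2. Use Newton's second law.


Newton's second law: F = m * a
F = 87.0 * 5.73 = 498.51 N

498.51 N


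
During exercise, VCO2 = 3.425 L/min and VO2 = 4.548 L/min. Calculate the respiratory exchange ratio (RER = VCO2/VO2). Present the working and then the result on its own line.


RER = VCO2 / VO2
= 3.425 / 4.548
= 0.7531

0.7531


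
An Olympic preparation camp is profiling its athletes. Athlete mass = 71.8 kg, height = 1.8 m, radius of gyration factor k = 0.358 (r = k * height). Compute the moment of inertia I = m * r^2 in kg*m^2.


r = k * height = 0.358 * 1.8 = 0.6444 m
r^2 = 0.6444^2 = 0.415251
I = 71.8 * 0.415251 = 29.815 kg*m^2

29.815 kg*m^2


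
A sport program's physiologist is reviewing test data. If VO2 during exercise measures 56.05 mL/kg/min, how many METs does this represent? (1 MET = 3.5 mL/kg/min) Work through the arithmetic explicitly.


METs = VO2 / 3.5 = 56.05 / 3.5 = 16.01

16.01 METs


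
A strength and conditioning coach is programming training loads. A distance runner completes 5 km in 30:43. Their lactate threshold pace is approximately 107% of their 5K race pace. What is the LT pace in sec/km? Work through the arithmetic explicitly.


Convert to seconds: 30 min 43 s = 1843 s
Pace per km = 1843 / 5 = 368.6 s/km
LT pace = 368.6 * 1.07 = 394.4 s/km

394.4 s/km


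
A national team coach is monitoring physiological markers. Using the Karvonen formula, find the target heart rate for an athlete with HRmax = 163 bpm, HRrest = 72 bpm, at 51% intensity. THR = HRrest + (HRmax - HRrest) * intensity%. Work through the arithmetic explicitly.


HRR = 163 - 72 = 91
THR = 72 + 91 * 0.51
= 72 + 46.41
= 118.41 bpm

118.41 bpm


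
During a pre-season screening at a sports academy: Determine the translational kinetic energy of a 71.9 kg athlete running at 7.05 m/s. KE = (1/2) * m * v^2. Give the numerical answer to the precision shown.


KE = 0.5 * m * v^2
= 0.5 * 71.9 * 7.05^2
= 0.5 * 71.9 * 49.7025
= 1786.8 J

1786.8 J


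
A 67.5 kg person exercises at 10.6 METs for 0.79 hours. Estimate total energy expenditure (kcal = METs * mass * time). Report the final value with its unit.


Energy = METs * mass(kg) * time(h)
= 10.6 * 67.5 * 0.79
= 565.25 kcal

565.25 kcal
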